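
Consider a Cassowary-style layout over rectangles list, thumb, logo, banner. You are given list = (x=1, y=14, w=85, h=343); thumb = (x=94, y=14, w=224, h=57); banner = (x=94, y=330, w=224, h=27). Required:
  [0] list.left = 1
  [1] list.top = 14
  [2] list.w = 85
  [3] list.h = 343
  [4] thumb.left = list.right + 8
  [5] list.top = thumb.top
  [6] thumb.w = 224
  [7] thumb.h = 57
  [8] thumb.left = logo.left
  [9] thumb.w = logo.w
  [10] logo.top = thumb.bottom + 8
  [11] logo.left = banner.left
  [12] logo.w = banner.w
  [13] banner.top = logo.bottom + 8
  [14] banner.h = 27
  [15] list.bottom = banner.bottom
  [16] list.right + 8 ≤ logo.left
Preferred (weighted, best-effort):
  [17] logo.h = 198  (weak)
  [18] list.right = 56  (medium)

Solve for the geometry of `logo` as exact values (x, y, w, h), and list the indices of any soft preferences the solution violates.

logo = (x=94, y=79, w=224, h=243)
violated soft preferences: 17, 18

1. logo.x = 94  [thumb.left = logo.left]
2. logo.w = 224  [thumb.w = logo.w]
3. logo.y = 79  [logo.top = thumb.bottom + 8]
4. logo.h = 243  [banner.top = logo.bottom + 8]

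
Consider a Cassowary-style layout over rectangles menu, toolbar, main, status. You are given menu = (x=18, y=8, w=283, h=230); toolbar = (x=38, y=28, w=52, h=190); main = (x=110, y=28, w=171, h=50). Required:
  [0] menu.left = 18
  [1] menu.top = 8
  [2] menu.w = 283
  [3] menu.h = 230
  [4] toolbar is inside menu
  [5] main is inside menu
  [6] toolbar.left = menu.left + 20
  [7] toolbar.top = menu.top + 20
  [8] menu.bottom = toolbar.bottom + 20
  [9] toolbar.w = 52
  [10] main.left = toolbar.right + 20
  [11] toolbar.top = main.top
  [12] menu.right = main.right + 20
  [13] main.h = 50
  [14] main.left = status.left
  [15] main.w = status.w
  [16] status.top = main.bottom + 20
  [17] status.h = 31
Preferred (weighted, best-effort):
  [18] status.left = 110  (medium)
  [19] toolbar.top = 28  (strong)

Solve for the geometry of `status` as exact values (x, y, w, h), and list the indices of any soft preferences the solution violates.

status = (x=110, y=98, w=171, h=31)
violated soft preferences: none

1. status.x = 110  [main.left = status.left]
2. status.w = 171  [main.w = status.w]
3. status.y = 98  [status.top = main.bottom + 20]
4. status.h = 31  [status.h = 31]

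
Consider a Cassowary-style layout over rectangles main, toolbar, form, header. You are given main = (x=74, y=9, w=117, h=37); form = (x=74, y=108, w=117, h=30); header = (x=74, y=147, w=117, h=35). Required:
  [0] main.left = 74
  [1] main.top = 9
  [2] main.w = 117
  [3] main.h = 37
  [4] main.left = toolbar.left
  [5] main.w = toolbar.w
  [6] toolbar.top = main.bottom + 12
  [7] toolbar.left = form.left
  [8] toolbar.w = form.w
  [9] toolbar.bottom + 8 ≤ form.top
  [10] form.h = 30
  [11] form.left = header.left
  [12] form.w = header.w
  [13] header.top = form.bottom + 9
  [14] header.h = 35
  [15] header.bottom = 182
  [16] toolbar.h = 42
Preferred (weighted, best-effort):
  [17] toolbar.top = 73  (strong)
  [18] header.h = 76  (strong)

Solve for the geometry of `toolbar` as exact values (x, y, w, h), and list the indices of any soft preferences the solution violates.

toolbar = (x=74, y=58, w=117, h=42)
violated soft preferences: 17, 18

1. toolbar.x = 74  [main.left = toolbar.left]
2. toolbar.w = 117  [main.w = toolbar.w]
3. toolbar.y = 58  [toolbar.top = main.bottom + 12]
4. toolbar.h = 42  [toolbar.h = 42]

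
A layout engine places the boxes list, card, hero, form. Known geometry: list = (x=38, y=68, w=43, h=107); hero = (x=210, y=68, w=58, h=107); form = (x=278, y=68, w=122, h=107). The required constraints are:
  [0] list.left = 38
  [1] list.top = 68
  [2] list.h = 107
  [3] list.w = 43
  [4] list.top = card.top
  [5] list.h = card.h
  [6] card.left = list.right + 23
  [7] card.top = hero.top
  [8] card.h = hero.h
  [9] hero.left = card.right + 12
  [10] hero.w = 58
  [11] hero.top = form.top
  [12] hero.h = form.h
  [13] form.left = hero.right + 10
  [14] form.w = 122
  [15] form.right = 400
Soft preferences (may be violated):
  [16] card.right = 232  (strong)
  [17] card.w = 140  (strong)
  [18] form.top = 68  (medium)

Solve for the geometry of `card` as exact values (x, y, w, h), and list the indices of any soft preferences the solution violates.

card = (x=104, y=68, w=94, h=107)
violated soft preferences: 16, 17

1. card.y = 68  [list.top = card.top]
2. card.h = 107  [list.h = card.h]
3. card.x = 104  [card.left = list.right + 23]
4. card.w = 94  [hero.left = card.right + 12]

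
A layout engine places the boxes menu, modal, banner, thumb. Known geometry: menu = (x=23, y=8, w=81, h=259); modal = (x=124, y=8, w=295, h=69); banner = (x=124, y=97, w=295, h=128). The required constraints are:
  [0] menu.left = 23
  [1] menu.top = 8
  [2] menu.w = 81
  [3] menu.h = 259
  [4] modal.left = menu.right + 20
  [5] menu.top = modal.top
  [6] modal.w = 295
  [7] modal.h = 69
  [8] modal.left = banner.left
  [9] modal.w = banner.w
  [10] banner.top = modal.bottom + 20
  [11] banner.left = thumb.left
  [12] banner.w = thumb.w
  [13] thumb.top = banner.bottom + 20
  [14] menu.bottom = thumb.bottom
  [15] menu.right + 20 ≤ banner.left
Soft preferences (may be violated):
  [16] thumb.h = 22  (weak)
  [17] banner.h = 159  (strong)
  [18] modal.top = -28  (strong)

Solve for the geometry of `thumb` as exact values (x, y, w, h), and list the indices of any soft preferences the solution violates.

thumb = (x=124, y=245, w=295, h=22)
violated soft preferences: 17, 18

1. thumb.x = 124  [banner.left = thumb.left]
2. thumb.w = 295  [banner.w = thumb.w]
3. thumb.y = 245  [thumb.top = banner.bottom + 20]
4. thumb.h = 22  [menu.bottom = thumb.bottom]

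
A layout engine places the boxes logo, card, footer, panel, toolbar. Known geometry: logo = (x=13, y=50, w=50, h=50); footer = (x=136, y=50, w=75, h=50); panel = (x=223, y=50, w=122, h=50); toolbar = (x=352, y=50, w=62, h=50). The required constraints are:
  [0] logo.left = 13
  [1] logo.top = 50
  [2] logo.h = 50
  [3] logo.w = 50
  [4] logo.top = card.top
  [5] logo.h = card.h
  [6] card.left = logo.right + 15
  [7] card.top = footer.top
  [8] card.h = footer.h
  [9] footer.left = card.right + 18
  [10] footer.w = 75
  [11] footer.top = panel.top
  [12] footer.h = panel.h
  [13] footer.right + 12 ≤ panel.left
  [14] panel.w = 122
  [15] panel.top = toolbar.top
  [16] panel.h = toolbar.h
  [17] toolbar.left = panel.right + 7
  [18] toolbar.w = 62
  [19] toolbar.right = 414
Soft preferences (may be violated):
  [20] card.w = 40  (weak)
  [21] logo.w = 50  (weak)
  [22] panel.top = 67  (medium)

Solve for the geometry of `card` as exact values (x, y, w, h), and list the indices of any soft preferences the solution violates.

card = (x=78, y=50, w=40, h=50)
violated soft preferences: 22

1. card.y = 50  [logo.top = card.top]
2. card.h = 50  [logo.h = card.h]
3. card.x = 78  [card.left = logo.right + 15]
4. card.w = 40  [footer.left = card.right + 18]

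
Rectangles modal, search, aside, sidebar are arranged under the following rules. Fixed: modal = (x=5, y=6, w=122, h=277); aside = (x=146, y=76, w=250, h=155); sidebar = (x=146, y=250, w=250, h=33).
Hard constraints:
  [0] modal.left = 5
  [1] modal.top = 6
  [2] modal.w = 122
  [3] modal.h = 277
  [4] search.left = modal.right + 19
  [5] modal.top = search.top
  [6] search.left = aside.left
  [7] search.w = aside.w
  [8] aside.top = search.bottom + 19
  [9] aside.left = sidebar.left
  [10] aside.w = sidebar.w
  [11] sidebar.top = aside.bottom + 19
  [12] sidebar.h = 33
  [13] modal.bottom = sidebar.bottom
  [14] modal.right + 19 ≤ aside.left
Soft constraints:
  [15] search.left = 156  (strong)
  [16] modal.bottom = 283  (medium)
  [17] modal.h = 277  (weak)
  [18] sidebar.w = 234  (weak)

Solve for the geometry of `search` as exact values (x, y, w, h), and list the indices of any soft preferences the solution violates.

1. search.x = 146  [search.left = modal.right + 19]
2. search.y = 6  [modal.top = search.top]
3. search.w = 250  [search.w = aside.w]
4. search.h = 51  [aside.top = search.bottom + 19]

search = (x=146, y=6, w=250, h=51)
violated soft preferences: 15, 18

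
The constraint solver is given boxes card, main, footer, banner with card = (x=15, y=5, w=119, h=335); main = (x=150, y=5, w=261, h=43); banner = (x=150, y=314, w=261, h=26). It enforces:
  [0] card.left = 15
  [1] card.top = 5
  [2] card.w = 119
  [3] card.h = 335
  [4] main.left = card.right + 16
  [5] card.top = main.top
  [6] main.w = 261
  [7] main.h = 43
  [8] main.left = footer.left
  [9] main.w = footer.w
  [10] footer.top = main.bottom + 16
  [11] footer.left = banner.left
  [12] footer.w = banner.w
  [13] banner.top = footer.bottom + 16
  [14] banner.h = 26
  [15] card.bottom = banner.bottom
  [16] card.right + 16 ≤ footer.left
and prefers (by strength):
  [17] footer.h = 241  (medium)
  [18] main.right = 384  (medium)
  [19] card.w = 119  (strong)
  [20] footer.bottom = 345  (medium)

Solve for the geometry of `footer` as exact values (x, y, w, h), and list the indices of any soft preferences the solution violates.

footer = (x=150, y=64, w=261, h=234)
violated soft preferences: 17, 18, 20

1. footer.x = 150  [main.left = footer.left]
2. footer.w = 261  [main.w = footer.w]
3. footer.y = 64  [footer.top = main.bottom + 16]
4. footer.h = 234  [banner.top = footer.bottom + 16]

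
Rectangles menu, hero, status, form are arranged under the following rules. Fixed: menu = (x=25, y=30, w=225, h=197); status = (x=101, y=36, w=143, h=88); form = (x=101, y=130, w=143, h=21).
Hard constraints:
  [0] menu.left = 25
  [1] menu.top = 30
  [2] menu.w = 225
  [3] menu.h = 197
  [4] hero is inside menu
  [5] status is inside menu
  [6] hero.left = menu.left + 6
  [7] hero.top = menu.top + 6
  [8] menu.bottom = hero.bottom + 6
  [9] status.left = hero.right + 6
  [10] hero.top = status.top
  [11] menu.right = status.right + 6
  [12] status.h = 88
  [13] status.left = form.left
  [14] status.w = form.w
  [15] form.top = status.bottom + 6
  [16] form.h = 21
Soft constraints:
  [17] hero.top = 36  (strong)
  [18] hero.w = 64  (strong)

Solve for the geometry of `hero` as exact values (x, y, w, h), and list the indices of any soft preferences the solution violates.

hero = (x=31, y=36, w=64, h=185)
violated soft preferences: none

1. hero.x = 31  [hero.left = menu.left + 6]
2. hero.y = 36  [hero.top = menu.top + 6]
3. hero.h = 185  [menu.bottom = hero.bottom + 6]
4. hero.w = 64  [status.left = hero.right + 6]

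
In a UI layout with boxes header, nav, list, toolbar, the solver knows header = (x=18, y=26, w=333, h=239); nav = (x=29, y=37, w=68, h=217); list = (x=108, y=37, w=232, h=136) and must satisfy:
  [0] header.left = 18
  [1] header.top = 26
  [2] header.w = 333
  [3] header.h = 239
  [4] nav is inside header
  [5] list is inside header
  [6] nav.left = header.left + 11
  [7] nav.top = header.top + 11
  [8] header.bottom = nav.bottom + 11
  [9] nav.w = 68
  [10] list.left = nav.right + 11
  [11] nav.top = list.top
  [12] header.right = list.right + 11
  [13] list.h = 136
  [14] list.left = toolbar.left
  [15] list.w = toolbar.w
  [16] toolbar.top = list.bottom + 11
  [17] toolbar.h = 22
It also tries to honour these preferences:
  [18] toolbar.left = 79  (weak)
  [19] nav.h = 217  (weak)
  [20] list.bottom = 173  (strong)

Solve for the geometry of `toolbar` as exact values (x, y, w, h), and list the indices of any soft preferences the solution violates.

1. toolbar.x = 108  [list.left = toolbar.left]
2. toolbar.w = 232  [list.w = toolbar.w]
3. toolbar.y = 184  [toolbar.top = list.bottom + 11]
4. toolbar.h = 22  [toolbar.h = 22]

toolbar = (x=108, y=184, w=232, h=22)
violated soft preferences: 18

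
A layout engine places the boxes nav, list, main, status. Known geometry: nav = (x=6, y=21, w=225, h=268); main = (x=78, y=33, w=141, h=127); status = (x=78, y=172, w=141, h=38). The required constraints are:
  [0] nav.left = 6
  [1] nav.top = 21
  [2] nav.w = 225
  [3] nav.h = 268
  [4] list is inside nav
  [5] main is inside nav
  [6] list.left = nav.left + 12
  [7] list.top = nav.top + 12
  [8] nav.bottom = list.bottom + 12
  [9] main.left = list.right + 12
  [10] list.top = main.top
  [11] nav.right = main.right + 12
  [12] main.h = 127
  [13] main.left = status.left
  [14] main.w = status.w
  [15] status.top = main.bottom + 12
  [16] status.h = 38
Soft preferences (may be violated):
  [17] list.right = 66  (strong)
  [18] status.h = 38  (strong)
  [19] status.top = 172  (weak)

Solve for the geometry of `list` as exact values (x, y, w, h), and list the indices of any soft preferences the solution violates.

1. list.x = 18  [list.left = nav.left + 12]
2. list.y = 33  [list.top = nav.top + 12]
3. list.h = 244  [nav.bottom = list.bottom + 12]
4. list.w = 48  [main.left = list.right + 12]

list = (x=18, y=33, w=48, h=244)
violated soft preferences: none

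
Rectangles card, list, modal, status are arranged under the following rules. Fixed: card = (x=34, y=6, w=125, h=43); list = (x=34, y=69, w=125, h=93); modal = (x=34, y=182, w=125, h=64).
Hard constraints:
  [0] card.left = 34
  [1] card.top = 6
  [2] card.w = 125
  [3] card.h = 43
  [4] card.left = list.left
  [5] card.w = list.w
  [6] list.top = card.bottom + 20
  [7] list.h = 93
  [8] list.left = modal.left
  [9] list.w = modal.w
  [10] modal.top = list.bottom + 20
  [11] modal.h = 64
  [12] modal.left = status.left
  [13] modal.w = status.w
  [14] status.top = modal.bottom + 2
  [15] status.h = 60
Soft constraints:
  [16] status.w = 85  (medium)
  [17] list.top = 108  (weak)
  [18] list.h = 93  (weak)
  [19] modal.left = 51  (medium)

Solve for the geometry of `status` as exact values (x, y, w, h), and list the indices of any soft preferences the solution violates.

1. status.x = 34  [modal.left = status.left]
2. status.w = 125  [modal.w = status.w]
3. status.y = 248  [status.top = modal.bottom + 2]
4. status.h = 60  [status.h = 60]

status = (x=34, y=248, w=125, h=60)
violated soft preferences: 16, 17, 19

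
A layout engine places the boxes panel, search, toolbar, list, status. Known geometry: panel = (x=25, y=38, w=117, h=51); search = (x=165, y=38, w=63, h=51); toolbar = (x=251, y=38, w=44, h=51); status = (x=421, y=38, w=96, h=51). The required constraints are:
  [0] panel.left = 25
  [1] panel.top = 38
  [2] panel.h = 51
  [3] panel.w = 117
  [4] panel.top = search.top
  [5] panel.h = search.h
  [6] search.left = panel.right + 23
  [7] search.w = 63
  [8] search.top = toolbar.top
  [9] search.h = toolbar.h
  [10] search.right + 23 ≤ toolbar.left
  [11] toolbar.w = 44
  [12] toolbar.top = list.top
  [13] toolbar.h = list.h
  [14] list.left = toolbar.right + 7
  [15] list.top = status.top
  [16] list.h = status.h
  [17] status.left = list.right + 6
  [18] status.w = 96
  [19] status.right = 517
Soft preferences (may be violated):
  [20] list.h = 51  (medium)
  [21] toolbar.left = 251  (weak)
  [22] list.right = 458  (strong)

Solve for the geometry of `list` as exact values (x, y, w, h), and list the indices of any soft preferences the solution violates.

1. list.y = 38  [toolbar.top = list.top]
2. list.h = 51  [toolbar.h = list.h]
3. list.x = 302  [list.left = toolbar.right + 7]
4. list.w = 113  [status.left = list.right + 6]

list = (x=302, y=38, w=113, h=51)
violated soft preferences: 22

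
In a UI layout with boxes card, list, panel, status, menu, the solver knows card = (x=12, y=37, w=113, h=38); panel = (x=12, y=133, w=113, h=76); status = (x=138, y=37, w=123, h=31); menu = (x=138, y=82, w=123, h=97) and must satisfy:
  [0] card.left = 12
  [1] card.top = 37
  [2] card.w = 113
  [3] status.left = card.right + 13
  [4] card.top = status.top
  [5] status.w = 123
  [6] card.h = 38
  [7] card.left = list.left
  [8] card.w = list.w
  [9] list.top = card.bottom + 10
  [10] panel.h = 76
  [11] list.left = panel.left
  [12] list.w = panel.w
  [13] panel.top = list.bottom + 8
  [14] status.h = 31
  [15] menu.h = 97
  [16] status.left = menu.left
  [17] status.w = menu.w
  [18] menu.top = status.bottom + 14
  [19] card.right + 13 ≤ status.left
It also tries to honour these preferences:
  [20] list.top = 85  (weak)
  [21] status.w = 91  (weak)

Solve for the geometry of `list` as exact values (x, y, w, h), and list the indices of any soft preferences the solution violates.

1. list.x = 12  [card.left = list.left]
2. list.w = 113  [card.w = list.w]
3. list.y = 85  [list.top = card.bottom + 10]
4. list.h = 40  [panel.top = list.bottom + 8]

list = (x=12, y=85, w=113, h=40)
violated soft preferences: 21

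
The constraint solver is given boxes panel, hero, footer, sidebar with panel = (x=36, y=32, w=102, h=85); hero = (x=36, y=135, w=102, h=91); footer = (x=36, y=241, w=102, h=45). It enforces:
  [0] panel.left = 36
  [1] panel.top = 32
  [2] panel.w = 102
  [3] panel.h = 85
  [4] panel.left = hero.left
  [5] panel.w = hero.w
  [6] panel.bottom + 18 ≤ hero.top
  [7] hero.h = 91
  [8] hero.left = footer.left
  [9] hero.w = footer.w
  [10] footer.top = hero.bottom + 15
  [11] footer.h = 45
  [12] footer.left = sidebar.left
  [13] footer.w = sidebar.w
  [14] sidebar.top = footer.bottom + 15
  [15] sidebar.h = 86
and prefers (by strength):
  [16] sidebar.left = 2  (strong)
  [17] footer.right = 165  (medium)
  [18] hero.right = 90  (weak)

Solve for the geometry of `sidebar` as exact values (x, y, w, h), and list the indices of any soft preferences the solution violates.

1. sidebar.x = 36  [footer.left = sidebar.left]
2. sidebar.w = 102  [footer.w = sidebar.w]
3. sidebar.y = 301  [sidebar.top = footer.bottom + 15]
4. sidebar.h = 86  [sidebar.h = 86]

sidebar = (x=36, y=301, w=102, h=86)
violated soft preferences: 16, 17, 18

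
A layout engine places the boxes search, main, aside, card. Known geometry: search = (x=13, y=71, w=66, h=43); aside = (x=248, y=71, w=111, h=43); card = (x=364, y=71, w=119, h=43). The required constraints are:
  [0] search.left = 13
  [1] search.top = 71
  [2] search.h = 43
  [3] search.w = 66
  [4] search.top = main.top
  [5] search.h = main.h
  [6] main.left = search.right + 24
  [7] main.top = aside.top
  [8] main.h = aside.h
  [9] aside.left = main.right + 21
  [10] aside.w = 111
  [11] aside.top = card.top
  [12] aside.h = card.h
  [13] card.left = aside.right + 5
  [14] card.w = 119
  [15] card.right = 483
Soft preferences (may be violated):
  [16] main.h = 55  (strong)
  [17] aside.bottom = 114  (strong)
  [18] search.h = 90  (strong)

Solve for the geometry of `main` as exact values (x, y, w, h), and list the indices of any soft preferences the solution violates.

main = (x=103, y=71, w=124, h=43)
violated soft preferences: 16, 18

1. main.y = 71  [search.top = main.top]
2. main.h = 43  [search.h = main.h]
3. main.x = 103  [main.left = search.right + 24]
4. main.w = 124  [aside.left = main.right + 21]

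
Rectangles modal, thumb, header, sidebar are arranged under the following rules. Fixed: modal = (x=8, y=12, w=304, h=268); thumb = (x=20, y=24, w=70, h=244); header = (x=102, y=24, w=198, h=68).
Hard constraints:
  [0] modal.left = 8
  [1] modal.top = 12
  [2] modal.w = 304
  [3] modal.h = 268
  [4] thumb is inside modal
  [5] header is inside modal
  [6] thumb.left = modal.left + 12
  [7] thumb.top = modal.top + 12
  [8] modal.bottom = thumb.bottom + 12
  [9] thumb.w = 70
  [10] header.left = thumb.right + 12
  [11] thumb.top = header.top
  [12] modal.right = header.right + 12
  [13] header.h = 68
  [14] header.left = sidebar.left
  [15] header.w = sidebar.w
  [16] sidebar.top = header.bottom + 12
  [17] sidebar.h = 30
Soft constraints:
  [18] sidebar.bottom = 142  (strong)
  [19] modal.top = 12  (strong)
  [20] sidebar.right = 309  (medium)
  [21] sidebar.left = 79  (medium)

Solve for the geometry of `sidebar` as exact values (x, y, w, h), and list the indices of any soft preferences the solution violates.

1. sidebar.x = 102  [header.left = sidebar.left]
2. sidebar.w = 198  [header.w = sidebar.w]
3. sidebar.y = 104  [sidebar.top = header.bottom + 12]
4. sidebar.h = 30  [sidebar.h = 30]

sidebar = (x=102, y=104, w=198, h=30)
violated soft preferences: 18, 20, 21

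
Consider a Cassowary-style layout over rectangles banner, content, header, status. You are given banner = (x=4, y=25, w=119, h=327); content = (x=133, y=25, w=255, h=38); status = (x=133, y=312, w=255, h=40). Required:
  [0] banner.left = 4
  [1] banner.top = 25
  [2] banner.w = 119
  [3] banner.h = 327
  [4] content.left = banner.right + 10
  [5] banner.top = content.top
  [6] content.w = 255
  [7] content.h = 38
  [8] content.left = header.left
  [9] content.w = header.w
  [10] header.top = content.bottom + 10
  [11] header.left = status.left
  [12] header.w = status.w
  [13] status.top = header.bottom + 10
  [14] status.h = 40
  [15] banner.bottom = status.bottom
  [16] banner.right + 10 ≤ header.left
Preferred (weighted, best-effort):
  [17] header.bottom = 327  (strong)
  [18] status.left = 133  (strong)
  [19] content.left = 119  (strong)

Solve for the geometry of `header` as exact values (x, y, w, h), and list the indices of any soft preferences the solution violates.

header = (x=133, y=73, w=255, h=229)
violated soft preferences: 17, 19

1. header.x = 133  [content.left = header.left]
2. header.w = 255  [content.w = header.w]
3. header.y = 73  [header.top = content.bottom + 10]
4. header.h = 229  [status.top = header.bottom + 10]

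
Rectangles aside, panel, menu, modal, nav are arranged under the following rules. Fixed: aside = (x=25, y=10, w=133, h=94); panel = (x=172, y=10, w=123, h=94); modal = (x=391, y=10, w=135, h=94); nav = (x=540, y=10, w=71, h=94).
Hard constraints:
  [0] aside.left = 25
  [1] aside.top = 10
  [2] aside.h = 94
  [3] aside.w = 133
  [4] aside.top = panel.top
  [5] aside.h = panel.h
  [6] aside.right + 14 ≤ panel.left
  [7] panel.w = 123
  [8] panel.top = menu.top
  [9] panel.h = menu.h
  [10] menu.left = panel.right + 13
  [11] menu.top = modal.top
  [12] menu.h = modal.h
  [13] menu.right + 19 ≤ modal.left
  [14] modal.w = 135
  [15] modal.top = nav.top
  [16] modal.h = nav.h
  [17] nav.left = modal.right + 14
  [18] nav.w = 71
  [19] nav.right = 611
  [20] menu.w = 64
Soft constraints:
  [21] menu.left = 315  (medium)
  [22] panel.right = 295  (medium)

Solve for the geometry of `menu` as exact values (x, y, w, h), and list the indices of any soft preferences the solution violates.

menu = (x=308, y=10, w=64, h=94)
violated soft preferences: 21

1. menu.y = 10  [panel.top = menu.top]
2. menu.h = 94  [panel.h = menu.h]
3. menu.x = 308  [menu.left = panel.right + 13]
4. menu.w = 64  [menu.w = 64]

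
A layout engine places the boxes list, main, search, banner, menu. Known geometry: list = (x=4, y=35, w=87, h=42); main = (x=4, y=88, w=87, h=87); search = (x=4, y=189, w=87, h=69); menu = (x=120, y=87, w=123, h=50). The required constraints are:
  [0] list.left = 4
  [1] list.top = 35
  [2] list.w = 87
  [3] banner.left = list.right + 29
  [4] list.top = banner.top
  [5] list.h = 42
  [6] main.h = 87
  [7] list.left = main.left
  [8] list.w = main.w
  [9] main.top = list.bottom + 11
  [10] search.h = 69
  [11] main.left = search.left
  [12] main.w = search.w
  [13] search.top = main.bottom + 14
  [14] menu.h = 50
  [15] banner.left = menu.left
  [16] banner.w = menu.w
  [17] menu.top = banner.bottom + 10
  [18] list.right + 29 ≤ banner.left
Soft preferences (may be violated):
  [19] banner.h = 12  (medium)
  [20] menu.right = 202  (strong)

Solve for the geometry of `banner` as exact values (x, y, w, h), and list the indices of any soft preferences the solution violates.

banner = (x=120, y=35, w=123, h=42)
violated soft preferences: 19, 20

1. banner.x = 120  [banner.left = list.right + 29]
2. banner.y = 35  [list.top = banner.top]
3. banner.w = 123  [banner.w = menu.w]
4. banner.h = 42  [menu.top = banner.bottom + 10]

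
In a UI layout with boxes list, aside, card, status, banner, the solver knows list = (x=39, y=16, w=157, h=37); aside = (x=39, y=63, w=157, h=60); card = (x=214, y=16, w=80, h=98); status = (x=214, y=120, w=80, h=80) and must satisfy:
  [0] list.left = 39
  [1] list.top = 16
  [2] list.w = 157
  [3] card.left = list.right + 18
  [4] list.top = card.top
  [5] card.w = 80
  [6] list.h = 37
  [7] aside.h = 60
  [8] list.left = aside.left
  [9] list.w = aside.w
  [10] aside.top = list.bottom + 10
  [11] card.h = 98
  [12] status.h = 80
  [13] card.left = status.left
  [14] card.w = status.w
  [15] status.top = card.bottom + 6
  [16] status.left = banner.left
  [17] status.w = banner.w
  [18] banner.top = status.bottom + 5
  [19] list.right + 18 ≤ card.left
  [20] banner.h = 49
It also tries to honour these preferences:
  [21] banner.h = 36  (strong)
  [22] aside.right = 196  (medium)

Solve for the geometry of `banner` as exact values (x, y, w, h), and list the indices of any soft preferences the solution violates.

1. banner.x = 214  [status.left = banner.left]
2. banner.w = 80  [status.w = banner.w]
3. banner.y = 205  [banner.top = status.bottom + 5]
4. banner.h = 49  [banner.h = 49]

banner = (x=214, y=205, w=80, h=49)
violated soft preferences: 21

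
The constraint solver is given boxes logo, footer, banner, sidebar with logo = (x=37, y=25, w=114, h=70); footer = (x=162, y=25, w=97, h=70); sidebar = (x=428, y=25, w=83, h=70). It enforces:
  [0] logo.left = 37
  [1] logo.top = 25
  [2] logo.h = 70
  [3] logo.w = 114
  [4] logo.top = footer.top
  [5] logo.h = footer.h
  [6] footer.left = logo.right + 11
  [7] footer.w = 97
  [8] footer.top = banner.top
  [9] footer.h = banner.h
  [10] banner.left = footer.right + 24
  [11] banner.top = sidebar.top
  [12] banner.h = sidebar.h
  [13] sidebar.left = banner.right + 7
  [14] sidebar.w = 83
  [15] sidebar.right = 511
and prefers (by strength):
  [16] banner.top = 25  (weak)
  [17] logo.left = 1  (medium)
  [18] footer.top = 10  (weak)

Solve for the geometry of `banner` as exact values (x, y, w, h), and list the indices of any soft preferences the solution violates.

banner = (x=283, y=25, w=138, h=70)
violated soft preferences: 17, 18

1. banner.y = 25  [footer.top = banner.top]
2. banner.h = 70  [footer.h = banner.h]
3. banner.x = 283  [banner.left = footer.right + 24]
4. banner.w = 138  [sidebar.left = banner.right + 7]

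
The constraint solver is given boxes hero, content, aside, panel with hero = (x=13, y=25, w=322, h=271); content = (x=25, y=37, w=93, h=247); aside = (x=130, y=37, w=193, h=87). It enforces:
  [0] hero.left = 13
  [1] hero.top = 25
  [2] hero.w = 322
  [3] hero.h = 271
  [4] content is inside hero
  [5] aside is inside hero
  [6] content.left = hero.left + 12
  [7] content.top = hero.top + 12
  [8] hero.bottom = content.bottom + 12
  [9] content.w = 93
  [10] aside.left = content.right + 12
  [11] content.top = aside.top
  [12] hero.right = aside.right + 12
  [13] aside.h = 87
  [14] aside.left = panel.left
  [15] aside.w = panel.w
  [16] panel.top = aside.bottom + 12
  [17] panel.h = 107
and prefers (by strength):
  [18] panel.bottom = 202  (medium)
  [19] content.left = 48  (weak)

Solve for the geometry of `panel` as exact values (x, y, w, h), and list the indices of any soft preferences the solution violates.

panel = (x=130, y=136, w=193, h=107)
violated soft preferences: 18, 19

1. panel.x = 130  [aside.left = panel.left]
2. panel.w = 193  [aside.w = panel.w]
3. panel.y = 136  [panel.top = aside.bottom + 12]
4. panel.h = 107  [panel.h = 107]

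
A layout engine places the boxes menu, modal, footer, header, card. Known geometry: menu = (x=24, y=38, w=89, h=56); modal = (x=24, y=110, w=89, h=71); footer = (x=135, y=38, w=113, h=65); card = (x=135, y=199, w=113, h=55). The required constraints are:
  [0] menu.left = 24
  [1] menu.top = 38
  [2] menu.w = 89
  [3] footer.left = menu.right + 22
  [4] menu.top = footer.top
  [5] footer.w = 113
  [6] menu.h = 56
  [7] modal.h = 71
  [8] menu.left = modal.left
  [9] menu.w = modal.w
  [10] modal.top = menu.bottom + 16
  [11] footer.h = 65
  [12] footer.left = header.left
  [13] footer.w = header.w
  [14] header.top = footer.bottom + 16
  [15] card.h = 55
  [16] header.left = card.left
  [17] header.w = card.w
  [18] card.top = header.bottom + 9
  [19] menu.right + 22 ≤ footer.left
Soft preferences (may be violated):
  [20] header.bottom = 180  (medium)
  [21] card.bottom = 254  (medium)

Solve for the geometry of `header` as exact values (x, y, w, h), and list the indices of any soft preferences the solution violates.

header = (x=135, y=119, w=113, h=71)
violated soft preferences: 20

1. header.x = 135  [footer.left = header.left]
2. header.w = 113  [footer.w = header.w]
3. header.y = 119  [header.top = footer.bottom + 16]
4. header.h = 71  [card.top = header.bottom + 9]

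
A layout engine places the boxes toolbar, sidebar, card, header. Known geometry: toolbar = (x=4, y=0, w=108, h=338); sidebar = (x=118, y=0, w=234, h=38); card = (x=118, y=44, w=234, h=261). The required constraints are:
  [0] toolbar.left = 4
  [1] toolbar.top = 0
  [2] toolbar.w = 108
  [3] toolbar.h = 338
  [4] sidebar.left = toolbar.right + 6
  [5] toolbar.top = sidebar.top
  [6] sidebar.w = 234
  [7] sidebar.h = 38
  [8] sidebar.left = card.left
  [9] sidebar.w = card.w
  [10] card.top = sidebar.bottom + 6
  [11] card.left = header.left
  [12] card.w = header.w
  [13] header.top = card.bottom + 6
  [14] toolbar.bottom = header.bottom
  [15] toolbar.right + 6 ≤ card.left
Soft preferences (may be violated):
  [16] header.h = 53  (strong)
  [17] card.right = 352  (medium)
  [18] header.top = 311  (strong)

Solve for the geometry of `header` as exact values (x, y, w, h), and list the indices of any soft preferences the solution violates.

header = (x=118, y=311, w=234, h=27)
violated soft preferences: 16

1. header.x = 118  [card.left = header.left]
2. header.w = 234  [card.w = header.w]
3. header.y = 311  [header.top = card.bottom + 6]
4. header.h = 27  [toolbar.bottom = header.bottom]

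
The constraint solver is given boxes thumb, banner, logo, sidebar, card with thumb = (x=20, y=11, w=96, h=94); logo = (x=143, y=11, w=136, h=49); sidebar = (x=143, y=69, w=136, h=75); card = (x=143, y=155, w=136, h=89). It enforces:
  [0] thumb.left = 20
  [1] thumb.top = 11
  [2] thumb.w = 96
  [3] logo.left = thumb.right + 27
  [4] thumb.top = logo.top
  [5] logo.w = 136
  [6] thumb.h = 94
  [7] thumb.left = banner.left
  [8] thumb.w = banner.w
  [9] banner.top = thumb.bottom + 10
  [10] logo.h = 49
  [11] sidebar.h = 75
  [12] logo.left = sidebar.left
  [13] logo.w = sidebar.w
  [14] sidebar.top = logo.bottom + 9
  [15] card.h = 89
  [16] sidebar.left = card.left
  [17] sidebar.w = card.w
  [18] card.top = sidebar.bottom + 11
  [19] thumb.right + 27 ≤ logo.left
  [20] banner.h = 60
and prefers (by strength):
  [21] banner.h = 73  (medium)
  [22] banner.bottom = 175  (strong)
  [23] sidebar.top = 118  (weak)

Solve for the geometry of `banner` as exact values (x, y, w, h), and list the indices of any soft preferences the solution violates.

banner = (x=20, y=115, w=96, h=60)
violated soft preferences: 21, 23

1. banner.x = 20  [thumb.left = banner.left]
2. banner.w = 96  [thumb.w = banner.w]
3. banner.y = 115  [banner.top = thumb.bottom + 10]
4. banner.h = 60  [banner.h = 60]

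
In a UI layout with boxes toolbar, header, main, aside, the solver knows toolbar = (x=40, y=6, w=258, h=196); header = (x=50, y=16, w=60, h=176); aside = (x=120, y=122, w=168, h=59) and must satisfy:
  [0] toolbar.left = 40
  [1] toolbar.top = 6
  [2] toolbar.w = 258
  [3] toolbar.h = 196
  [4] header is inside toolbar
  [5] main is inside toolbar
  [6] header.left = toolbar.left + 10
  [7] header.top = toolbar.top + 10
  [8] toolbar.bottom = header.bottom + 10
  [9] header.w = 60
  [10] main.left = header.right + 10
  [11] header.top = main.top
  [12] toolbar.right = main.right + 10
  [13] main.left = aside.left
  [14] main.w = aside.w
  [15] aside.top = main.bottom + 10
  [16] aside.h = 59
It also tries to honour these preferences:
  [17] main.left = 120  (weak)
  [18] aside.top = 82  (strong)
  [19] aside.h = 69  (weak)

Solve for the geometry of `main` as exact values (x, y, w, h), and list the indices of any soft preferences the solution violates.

1. main.x = 120  [main.left = header.right + 10]
2. main.y = 16  [header.top = main.top]
3. main.w = 168  [toolbar.right = main.right + 10]
4. main.h = 96  [aside.top = main.bottom + 10]

main = (x=120, y=16, w=168, h=96)
violated soft preferences: 18, 19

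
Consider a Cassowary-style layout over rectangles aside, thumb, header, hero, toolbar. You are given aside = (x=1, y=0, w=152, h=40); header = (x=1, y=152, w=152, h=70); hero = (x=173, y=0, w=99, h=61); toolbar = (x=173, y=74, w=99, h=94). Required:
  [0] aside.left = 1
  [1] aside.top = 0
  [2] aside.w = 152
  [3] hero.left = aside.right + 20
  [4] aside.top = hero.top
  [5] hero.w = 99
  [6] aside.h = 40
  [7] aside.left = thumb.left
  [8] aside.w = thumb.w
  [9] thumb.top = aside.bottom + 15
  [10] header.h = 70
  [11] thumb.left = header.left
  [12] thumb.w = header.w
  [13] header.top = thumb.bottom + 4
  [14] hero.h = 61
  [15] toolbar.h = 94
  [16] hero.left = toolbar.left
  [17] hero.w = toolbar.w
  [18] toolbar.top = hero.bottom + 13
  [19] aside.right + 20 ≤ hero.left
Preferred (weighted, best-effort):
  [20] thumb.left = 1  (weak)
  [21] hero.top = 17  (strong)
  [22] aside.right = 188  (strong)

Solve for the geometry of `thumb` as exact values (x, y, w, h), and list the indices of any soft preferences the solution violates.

thumb = (x=1, y=55, w=152, h=93)
violated soft preferences: 21, 22

1. thumb.x = 1  [aside.left = thumb.left]
2. thumb.w = 152  [aside.w = thumb.w]
3. thumb.y = 55  [thumb.top = aside.bottom + 15]
4. thumb.h = 93  [header.top = thumb.bottom + 4]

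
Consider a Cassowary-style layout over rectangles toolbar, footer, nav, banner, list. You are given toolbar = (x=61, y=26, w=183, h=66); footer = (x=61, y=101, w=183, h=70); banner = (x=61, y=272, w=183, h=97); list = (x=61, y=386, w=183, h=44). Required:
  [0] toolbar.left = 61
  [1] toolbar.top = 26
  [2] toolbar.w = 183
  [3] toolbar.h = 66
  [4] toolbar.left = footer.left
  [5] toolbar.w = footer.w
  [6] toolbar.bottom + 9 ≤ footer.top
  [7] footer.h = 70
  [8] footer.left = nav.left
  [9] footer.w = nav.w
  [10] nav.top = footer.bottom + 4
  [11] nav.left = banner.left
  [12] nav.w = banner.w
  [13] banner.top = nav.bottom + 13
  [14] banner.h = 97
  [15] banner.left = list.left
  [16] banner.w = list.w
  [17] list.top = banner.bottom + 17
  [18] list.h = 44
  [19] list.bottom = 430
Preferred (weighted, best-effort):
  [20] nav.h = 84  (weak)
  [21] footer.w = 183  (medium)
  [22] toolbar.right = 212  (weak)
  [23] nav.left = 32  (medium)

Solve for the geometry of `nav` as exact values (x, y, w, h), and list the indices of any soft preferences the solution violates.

nav = (x=61, y=175, w=183, h=84)
violated soft preferences: 22, 23

1. nav.x = 61  [footer.left = nav.left]
2. nav.w = 183  [footer.w = nav.w]
3. nav.y = 175  [nav.top = footer.bottom + 4]
4. nav.h = 84  [banner.top = nav.bottom + 13]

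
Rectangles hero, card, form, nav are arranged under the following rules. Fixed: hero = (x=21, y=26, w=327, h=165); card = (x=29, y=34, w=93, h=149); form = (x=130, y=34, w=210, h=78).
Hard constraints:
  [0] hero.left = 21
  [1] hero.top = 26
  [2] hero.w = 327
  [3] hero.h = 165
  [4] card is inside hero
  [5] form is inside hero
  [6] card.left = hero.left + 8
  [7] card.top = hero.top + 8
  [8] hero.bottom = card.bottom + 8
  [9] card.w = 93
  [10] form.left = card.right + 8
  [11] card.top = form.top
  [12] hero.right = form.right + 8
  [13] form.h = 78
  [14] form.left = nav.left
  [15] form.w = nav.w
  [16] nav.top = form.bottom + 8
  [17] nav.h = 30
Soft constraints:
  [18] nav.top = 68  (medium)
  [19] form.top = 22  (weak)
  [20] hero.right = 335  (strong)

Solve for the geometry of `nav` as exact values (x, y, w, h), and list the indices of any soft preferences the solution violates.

1. nav.x = 130  [form.left = nav.left]
2. nav.w = 210  [form.w = nav.w]
3. nav.y = 120  [nav.top = form.bottom + 8]
4. nav.h = 30  [nav.h = 30]

nav = (x=130, y=120, w=210, h=30)
violated soft preferences: 18, 19, 20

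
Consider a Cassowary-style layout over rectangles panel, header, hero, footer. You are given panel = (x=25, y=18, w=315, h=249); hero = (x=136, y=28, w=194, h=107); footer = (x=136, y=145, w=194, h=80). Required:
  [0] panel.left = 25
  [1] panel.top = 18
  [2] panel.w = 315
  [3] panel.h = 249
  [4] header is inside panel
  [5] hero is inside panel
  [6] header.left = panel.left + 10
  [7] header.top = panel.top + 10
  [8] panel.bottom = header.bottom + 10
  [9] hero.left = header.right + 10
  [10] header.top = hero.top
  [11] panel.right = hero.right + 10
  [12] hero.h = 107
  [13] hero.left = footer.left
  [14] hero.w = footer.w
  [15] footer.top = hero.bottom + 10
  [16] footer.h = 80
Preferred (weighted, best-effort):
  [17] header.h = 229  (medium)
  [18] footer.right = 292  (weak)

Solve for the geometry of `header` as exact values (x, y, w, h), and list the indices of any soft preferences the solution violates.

1. header.x = 35  [header.left = panel.left + 10]
2. header.y = 28  [header.top = panel.top + 10]
3. header.h = 229  [panel.bottom = header.bottom + 10]
4. header.w = 91  [hero.left = header.right + 10]

header = (x=35, y=28, w=91, h=229)
violated soft preferences: 18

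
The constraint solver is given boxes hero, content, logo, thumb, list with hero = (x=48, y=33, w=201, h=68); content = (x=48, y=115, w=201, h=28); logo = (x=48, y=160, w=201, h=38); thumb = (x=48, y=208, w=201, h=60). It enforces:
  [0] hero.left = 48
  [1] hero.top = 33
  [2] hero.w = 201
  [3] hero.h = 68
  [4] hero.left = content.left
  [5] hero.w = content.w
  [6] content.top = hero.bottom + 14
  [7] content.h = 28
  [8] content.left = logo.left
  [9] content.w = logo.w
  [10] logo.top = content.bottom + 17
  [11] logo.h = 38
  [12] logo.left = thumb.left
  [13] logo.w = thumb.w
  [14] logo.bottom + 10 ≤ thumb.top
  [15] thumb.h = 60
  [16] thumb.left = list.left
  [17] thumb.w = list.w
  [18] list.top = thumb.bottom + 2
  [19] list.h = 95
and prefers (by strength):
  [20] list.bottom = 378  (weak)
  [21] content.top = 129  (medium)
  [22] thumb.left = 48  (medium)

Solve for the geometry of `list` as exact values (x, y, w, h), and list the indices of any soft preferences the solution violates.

1. list.x = 48  [thumb.left = list.left]
2. list.w = 201  [thumb.w = list.w]
3. list.y = 270  [list.top = thumb.bottom + 2]
4. list.h = 95  [list.h = 95]

list = (x=48, y=270, w=201, h=95)
violated soft preferences: 20, 21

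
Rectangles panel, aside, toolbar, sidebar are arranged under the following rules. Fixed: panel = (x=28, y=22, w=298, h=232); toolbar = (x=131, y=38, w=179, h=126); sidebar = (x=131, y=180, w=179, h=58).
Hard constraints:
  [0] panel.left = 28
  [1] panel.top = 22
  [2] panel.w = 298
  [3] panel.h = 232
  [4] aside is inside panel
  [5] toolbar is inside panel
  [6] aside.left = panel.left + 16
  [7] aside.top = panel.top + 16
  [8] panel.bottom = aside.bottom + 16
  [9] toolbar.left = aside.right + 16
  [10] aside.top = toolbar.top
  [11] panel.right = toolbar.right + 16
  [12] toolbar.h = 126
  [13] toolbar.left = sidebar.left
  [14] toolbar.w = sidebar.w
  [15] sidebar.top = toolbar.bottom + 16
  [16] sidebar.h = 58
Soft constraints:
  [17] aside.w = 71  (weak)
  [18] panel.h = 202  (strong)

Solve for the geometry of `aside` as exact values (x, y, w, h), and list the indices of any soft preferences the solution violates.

aside = (x=44, y=38, w=71, h=200)
violated soft preferences: 18

1. aside.x = 44  [aside.left = panel.left + 16]
2. aside.y = 38  [aside.top = panel.top + 16]
3. aside.h = 200  [panel.bottom = aside.bottom + 16]
4. aside.w = 71  [toolbar.left = aside.right + 16]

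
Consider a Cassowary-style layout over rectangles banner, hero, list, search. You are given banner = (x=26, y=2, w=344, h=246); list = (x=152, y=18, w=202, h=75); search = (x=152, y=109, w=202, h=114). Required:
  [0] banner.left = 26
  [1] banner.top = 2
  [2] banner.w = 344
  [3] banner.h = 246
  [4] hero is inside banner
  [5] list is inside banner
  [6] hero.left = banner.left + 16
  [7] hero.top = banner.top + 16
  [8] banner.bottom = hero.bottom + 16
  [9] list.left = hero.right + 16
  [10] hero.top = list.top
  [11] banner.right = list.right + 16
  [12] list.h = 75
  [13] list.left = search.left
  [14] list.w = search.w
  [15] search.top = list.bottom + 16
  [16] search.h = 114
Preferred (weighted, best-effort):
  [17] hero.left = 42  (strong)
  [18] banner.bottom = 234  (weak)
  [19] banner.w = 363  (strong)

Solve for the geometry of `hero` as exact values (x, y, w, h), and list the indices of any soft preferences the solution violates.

hero = (x=42, y=18, w=94, h=214)
violated soft preferences: 18, 19

1. hero.x = 42  [hero.left = banner.left + 16]
2. hero.y = 18  [hero.top = banner.top + 16]
3. hero.h = 214  [banner.bottom = hero.bottom + 16]
4. hero.w = 94  [list.left = hero.right + 16]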